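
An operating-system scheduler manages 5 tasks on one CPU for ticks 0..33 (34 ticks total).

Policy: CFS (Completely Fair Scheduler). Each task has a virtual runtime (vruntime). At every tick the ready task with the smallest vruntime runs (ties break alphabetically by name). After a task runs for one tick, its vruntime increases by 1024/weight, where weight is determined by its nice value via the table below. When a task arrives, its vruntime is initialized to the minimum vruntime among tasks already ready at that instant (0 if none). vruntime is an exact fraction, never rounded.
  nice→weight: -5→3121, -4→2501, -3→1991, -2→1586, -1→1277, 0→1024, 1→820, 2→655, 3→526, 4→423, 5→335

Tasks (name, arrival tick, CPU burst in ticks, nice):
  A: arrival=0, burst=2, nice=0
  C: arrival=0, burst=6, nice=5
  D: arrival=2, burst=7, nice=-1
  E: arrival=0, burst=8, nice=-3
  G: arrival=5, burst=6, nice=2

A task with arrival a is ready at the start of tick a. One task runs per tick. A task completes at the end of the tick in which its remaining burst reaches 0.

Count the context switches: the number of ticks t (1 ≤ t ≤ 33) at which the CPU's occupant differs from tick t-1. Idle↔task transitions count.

t=0: vr[A=0 C=0 E=0] → run A
t=1: vr[A=1 C=0 E=0] → run C
t=2: vr[A=1 C=1024/335 D=0 E=0] → run D
t=3: vr[A=1 C=1024/335 D=1024/1277 E=0] → run E
t=4: vr[A=1 C=1024/335 D=1024/1277 E=1024/1991] → run E
t=5: vr[A=1 C=1024/335 D=1024/1277 E=2048/1991 G=1024/1277] → run D
t=6: vr[A=1 C=1024/335 D=2048/1277 E=2048/1991 G=1024/1277] → run G
t=7: vr[A=1 C=1024/335 D=2048/1277 E=2048/1991 G=1978368/836435] → run A
t=8: vr[C=1024/335 D=2048/1277 E=2048/1991 G=1978368/836435] → run E
t=9: vr[C=1024/335 D=2048/1277 E=3072/1991 G=1978368/836435] → run E
t=10: vr[C=1024/335 D=2048/1277 E=4096/1991 G=1978368/836435] → run D
t=11: vr[C=1024/335 D=3072/1277 E=4096/1991 G=1978368/836435] → run E
t=12: vr[C=1024/335 D=3072/1277 E=5120/1991 G=1978368/836435] → run G
t=13: vr[C=1024/335 D=3072/1277 E=5120/1991 G=3286016/836435] → run D
t=14: vr[C=1024/335 D=4096/1277 E=5120/1991 G=3286016/836435] → run E
t=15: vr[C=1024/335 D=4096/1277 E=6144/1991 G=3286016/836435] → run C
t=16: vr[C=2048/335 D=4096/1277 E=6144/1991 G=3286016/836435] → run E
t=17: vr[C=2048/335 D=4096/1277 E=7168/1991 G=3286016/836435] → run D
t=18: vr[C=2048/335 D=5120/1277 E=7168/1991 G=3286016/836435] → run E
t=19: vr[C=2048/335 D=5120/1277 G=3286016/836435] → run G
t=20: vr[C=2048/335 D=5120/1277 G=4593664/836435] → run D
t=21: vr[C=2048/335 D=6144/1277 G=4593664/836435] → run D
t=22: vr[C=2048/335 G=4593664/836435] → run G
t=23: vr[C=2048/335 G=5901312/836435] → run C
t=24: vr[C=3072/335 G=5901312/836435] → run G
t=25: vr[C=3072/335 G=1441792/167287] → run G
t=26: vr[C=3072/335] → run C
t=27: vr[C=4096/335] → run C
t=28: vr[C=1024/67] → run C
t=29: (idle)
t=30: (idle)
t=31: (idle)
t=32: (idle)
t=33: (idle)

context switches = 23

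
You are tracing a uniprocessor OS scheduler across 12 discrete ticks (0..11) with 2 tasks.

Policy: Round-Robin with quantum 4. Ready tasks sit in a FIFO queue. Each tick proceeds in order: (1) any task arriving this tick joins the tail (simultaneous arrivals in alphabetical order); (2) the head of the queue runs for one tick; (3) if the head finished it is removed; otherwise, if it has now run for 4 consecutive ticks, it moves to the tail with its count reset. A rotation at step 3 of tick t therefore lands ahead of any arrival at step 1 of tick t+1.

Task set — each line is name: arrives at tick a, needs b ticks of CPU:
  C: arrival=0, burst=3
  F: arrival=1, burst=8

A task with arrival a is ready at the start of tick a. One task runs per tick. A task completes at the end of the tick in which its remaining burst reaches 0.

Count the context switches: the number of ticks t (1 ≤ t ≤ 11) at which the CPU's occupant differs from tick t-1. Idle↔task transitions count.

context switches = 2

t=0: queue=[C] q_used=0 → run C
t=1: queue=[C,F] q_used=1 → run C
t=2: queue=[C,F] q_used=2 → run C
t=3: queue=[F] q_used=0 → run F
t=4: queue=[F] q_used=1 → run F
t=5: queue=[F] q_used=2 → run F
t=6: queue=[F] q_used=3 → run F
t=7: queue=[F] q_used=0 → run F
t=8: queue=[F] q_used=1 → run F
t=9: queue=[F] q_used=2 → run F
t=10: queue=[F] q_used=3 → run F
t=11: (idle)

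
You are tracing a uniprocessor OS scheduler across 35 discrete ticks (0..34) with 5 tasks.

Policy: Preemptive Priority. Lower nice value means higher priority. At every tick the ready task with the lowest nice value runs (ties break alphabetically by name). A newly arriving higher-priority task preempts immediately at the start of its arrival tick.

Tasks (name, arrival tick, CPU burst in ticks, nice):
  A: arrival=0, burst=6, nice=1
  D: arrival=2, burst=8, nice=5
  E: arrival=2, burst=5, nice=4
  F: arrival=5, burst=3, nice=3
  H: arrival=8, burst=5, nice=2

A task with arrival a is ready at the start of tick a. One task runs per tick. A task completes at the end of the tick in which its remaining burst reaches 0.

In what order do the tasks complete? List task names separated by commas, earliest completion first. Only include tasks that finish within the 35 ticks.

t=0: ready={A} → run A
t=1: ready={A} → run A
t=2: ready={A,D,E} → run A
t=3: ready={A,D,E} → run A
t=4: ready={A,D,E} → run A
t=5: ready={A,D,E,F} → run A
t=6: ready={D,E,F} → run F
t=7: ready={D,E,F} → run F
t=8: ready={D,E,F,H} → run H
t=9: ready={D,E,F,H} → run H
t=10: ready={D,E,F,H} → run H
t=11: ready={D,E,F,H} → run H
t=12: ready={D,E,F,H} → run H
t=13: ready={D,E,F} → run F
t=14: ready={D,E} → run E
t=15: ready={D,E} → run E
t=16: ready={D,E} → run E
t=17: ready={D,E} → run E
t=18: ready={D,E} → run E
t=19: ready={D} → run D
t=20: ready={D} → run D
t=21: ready={D} → run D
t=22: ready={D} → run D
t=23: ready={D} → run D
t=24: ready={D} → run D
t=25: ready={D} → run D
t=26: ready={D} → run D
t=27: (idle)
t=28: (idle)
t=29: (idle)
t=30: (idle)
t=31: (idle)
t=32: (idle)
t=33: (idle)
t=34: (idle)

completion order = A, H, F, E, D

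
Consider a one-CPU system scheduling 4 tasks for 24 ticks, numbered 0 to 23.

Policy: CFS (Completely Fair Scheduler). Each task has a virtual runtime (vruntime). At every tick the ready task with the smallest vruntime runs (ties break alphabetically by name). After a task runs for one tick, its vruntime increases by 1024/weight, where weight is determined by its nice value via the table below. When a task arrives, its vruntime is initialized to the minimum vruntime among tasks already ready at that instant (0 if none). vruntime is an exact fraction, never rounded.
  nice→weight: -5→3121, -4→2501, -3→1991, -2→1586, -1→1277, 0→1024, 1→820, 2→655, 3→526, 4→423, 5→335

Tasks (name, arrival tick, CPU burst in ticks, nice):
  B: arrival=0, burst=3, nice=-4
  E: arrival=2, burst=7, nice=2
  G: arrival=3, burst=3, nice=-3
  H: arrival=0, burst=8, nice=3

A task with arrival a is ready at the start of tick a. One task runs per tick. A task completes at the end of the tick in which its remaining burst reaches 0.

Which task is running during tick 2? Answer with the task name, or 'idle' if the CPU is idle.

running at tick 2 = B

t=0: vr[B=0 H=0] → run B
t=1: vr[B=1024/2501 H=0] → run H
t=2: vr[B=1024/2501 E=1024/2501 H=512/263] → run B
t=3: vr[B=2048/2501 E=1024/2501 G=1024/2501 H=512/263] → run E
t=4: vr[B=2048/2501 E=3231744/1638155 G=1024/2501 H=512/263] → run G
t=5: vr[B=2048/2501 E=3231744/1638155 G=4599808/4979491 H=512/263] → run B
t=6: vr[E=3231744/1638155 G=4599808/4979491 H=512/263] → run G
t=7: vr[E=3231744/1638155 G=7160832/4979491 H=512/263] → run G
t=8: vr[E=3231744/1638155 H=512/263] → run H
t=9: vr[E=3231744/1638155 H=1024/263] → run E
t=10: vr[E=5792768/1638155 H=1024/263] → run E
t=11: vr[E=8353792/1638155 H=1024/263] → run H
t=12: vr[E=8353792/1638155 H=1536/263] → run E
t=13: vr[E=10914816/1638155 H=1536/263] → run H
t=14: vr[E=10914816/1638155 H=2048/263] → run E
t=15: vr[E=2695168/327631 H=2048/263] → run H
t=16: vr[E=2695168/327631 H=2560/263] → run E
t=17: vr[E=16036864/1638155 H=2560/263] → run H
t=18: vr[E=16036864/1638155 H=3072/263] → run E
t=19: vr[H=3072/263] → run H
t=20: vr[H=3584/263] → run H
t=21: (idle)
t=22: (idle)
t=23: (idle)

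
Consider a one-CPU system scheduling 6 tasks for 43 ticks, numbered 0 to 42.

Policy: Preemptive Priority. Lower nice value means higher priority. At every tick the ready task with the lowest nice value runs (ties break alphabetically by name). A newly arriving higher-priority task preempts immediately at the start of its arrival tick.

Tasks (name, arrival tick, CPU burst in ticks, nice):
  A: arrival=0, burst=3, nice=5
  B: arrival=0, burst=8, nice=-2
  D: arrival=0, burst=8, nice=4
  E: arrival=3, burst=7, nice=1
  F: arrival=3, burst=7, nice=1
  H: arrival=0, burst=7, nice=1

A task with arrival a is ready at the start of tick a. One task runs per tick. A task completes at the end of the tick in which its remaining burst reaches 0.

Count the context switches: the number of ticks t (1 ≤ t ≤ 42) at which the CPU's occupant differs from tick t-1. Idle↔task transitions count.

t=0: ready={A,B,D,H} → run B
t=1: ready={A,B,D,H} → run B
t=2: ready={A,B,D,H} → run B
t=3: ready={A,B,D,E,F,H} → run B
t=4: ready={A,B,D,E,F,H} → run B
t=5: ready={A,B,D,E,F,H} → run B
t=6: ready={A,B,D,E,F,H} → run B
t=7: ready={A,B,D,E,F,H} → run B
t=8: ready={A,D,E,F,H} → run E
t=9: ready={A,D,E,F,H} → run E
t=10: ready={A,D,E,F,H} → run E
t=11: ready={A,D,E,F,H} → run E
t=12: ready={A,D,E,F,H} → run E
t=13: ready={A,D,E,F,H} → run E
t=14: ready={A,D,E,F,H} → run E
t=15: ready={A,D,F,H} → run F
t=16: ready={A,D,F,H} → run F
t=17: ready={A,D,F,H} → run F
t=18: ready={A,D,F,H} → run F
t=19: ready={A,D,F,H} → run F
t=20: ready={A,D,F,H} → run F
t=21: ready={A,D,F,H} → run F
t=22: ready={A,D,H} → run H
t=23: ready={A,D,H} → run H
t=24: ready={A,D,H} → run H
t=25: ready={A,D,H} → run H
t=26: ready={A,D,H} → run H
t=27: ready={A,D,H} → run H
t=28: ready={A,D,H} → run H
t=29: ready={A,D} → run D
t=30: ready={A,D} → run D
t=31: ready={A,D} → run D
t=32: ready={A,D} → run D
t=33: ready={A,D} → run D
t=34: ready={A,D} → run D
t=35: ready={A,D} → run D
t=36: ready={A,D} → run D
t=37: ready={A} → run A
t=38: ready={A} → run A
t=39: ready={A} → run A
t=40: (idle)
t=41: (idle)
t=42: (idle)

context switches = 6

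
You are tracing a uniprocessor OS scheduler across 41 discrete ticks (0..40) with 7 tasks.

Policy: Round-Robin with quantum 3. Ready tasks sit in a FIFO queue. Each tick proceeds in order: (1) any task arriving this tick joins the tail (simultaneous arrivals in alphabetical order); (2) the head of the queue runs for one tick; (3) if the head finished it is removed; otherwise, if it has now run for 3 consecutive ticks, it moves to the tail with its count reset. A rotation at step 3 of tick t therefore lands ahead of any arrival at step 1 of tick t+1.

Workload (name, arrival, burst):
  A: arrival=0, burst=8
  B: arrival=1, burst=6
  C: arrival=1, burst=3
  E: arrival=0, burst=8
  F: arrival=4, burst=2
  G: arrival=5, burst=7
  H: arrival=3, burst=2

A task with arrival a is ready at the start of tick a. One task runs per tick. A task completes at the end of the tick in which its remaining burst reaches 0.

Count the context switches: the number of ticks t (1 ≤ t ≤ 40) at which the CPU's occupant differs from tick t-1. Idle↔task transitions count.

t=0: queue=[A,E] q_used=0 → run A
t=1: queue=[A,E,B,C] q_used=1 → run A
t=2: queue=[A,E,B,C] q_used=2 → run A
t=3: queue=[E,B,C,A,H] q_used=0 → run E
t=4: queue=[E,B,C,A,H,F] q_used=1 → run E
t=5: queue=[E,B,C,A,H,F,G] q_used=2 → run E
t=6: queue=[B,C,A,H,F,G,E] q_used=0 → run B
t=7: queue=[B,C,A,H,F,G,E] q_used=1 → run B
t=8: queue=[B,C,A,H,F,G,E] q_used=2 → run B
t=9: queue=[C,A,H,F,G,E,B] q_used=0 → run C
t=10: queue=[C,A,H,F,G,E,B] q_used=1 → run C
t=11: queue=[C,A,H,F,G,E,B] q_used=2 → run C
t=12: queue=[A,H,F,G,E,B] q_used=0 → run A
t=13: queue=[A,H,F,G,E,B] q_used=1 → run A
t=14: queue=[A,H,F,G,E,B] q_used=2 → run A
t=15: queue=[H,F,G,E,B,A] q_used=0 → run H
t=16: queue=[H,F,G,E,B,A] q_used=1 → run H
t=17: queue=[F,G,E,B,A] q_used=0 → run F
t=18: queue=[F,G,E,B,A] q_used=1 → run F
t=19: queue=[G,E,B,A] q_used=0 → run G
t=20: queue=[G,E,B,A] q_used=1 → run G
t=21: queue=[G,E,B,A] q_used=2 → run G
t=22: queue=[E,B,A,G] q_used=0 → run E
t=23: queue=[E,B,A,G] q_used=1 → run E
t=24: queue=[E,B,A,G] q_used=2 → run E
t=25: queue=[B,A,G,E] q_used=0 → run B
t=26: queue=[B,A,G,E] q_used=1 → run B
t=27: queue=[B,A,G,E] q_used=2 → run B
t=28: queue=[A,G,E] q_used=0 → run A
t=29: queue=[A,G,E] q_used=1 → run A
t=30: queue=[G,E] q_used=0 → run G
t=31: queue=[G,E] q_used=1 → run G
t=32: queue=[G,E] q_used=2 → run G
t=33: queue=[E,G] q_used=0 → run E
t=34: queue=[E,G] q_used=1 → run E
t=35: queue=[G] q_used=0 → run G
t=36: (idle)
t=37: (idle)
t=38: (idle)
t=39: (idle)
t=40: (idle)

context switches = 14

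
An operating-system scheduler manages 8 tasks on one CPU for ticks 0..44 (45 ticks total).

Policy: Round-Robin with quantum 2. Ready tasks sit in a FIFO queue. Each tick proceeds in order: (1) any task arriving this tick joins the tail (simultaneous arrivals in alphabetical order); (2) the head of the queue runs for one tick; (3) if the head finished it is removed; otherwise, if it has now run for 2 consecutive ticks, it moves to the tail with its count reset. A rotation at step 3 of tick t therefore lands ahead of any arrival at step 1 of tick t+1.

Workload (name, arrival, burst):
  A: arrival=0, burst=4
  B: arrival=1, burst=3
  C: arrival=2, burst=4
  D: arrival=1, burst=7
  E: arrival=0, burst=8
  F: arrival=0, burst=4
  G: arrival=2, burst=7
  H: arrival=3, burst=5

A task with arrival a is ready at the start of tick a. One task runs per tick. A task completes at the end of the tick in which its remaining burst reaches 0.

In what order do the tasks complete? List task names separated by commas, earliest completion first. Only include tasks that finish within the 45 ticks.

completion order = A, F, B, C, H, E, D, G

t=0: queue=[A,E,F] q_used=0 → run A
t=1: queue=[A,E,F,B,D] q_used=1 → run A
t=2: queue=[E,F,B,D,A,C,G] q_used=0 → run E
t=3: queue=[E,F,B,D,A,C,G,H] q_used=1 → run E
t=4: queue=[F,B,D,A,C,G,H,E] q_used=0 → run F
t=5: queue=[F,B,D,A,C,G,H,E] q_used=1 → run F
t=6: queue=[B,D,A,C,G,H,E,F] q_used=0 → run B
t=7: queue=[B,D,A,C,G,H,E,F] q_used=1 → run B
t=8: queue=[D,A,C,G,H,E,F,B] q_used=0 → run D
t=9: queue=[D,A,C,G,H,E,F,B] q_used=1 → run D
t=10: queue=[A,C,G,H,E,F,B,D] q_used=0 → run A
t=11: queue=[A,C,G,H,E,F,B,D] q_used=1 → run A
t=12: queue=[C,G,H,E,F,B,D] q_used=0 → run C
t=13: queue=[C,G,H,E,F,B,D] q_used=1 → run C
t=14: queue=[G,H,E,F,B,D,C] q_used=0 → run G
t=15: queue=[G,H,E,F,B,D,C] q_used=1 → run G
t=16: queue=[H,E,F,B,D,C,G] q_used=0 → run H
t=17: queue=[H,E,F,B,D,C,G] q_used=1 → run H
t=18: queue=[E,F,B,D,C,G,H] q_used=0 → run E
t=19: queue=[E,F,B,D,C,G,H] q_used=1 → run E
t=20: queue=[F,B,D,C,G,H,E] q_used=0 → run F
t=21: queue=[F,B,D,C,G,H,E] q_used=1 → run F
t=22: queue=[B,D,C,G,H,E] q_used=0 → run B
t=23: queue=[D,C,G,H,E] q_used=0 → run D
t=24: queue=[D,C,G,H,E] q_used=1 → run D
t=25: queue=[C,G,H,E,D] q_used=0 → run C
t=26: queue=[C,G,H,E,D] q_used=1 → run C
t=27: queue=[G,H,E,D] q_used=0 → run G
t=28: queue=[G,H,E,D] q_used=1 → run G
t=29: queue=[H,E,D,G] q_used=0 → run H
t=30: queue=[H,E,D,G] q_used=1 → run H
t=31: queue=[E,D,G,H] q_used=0 → run E
t=32: queue=[E,D,G,H] q_used=1 → run E
t=33: queue=[D,G,H,E] q_used=0 → run D
t=34: queue=[D,G,H,E] q_used=1 → run D
t=35: queue=[G,H,E,D] q_used=0 → run G
t=36: queue=[G,H,E,D] q_used=1 → run G
t=37: queue=[H,E,D,G] q_used=0 → run H
t=38: queue=[E,D,G] q_used=0 → run E
t=39: queue=[E,D,G] q_used=1 → run E
t=40: queue=[D,G] q_used=0 → run D
t=41: queue=[G] q_used=0 → run G
t=42: (idle)
t=43: (idle)
t=44: (idle)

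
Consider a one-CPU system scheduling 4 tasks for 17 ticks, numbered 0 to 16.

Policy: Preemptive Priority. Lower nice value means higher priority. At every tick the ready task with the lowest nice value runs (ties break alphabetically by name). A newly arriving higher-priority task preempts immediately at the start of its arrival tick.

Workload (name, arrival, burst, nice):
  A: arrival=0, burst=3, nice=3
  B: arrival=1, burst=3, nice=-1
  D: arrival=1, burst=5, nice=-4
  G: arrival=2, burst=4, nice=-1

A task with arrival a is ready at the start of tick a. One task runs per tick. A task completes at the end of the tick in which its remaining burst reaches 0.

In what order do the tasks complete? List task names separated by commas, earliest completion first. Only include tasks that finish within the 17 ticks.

completion order = D, B, G, A

t=0: ready={A} → run A
t=1: ready={A,B,D} → run D
t=2: ready={A,B,D,G} → run D
t=3: ready={A,B,D,G} → run D
t=4: ready={A,B,D,G} → run D
t=5: ready={A,B,D,G} → run D
t=6: ready={A,B,G} → run B
t=7: ready={A,B,G} → run B
t=8: ready={A,B,G} → run B
t=9: ready={A,G} → run G
t=10: ready={A,G} → run G
t=11: ready={A,G} → run G
t=12: ready={A,G} → run G
t=13: ready={A} → run A
t=14: ready={A} → run A
t=15: (idle)
t=16: (idle)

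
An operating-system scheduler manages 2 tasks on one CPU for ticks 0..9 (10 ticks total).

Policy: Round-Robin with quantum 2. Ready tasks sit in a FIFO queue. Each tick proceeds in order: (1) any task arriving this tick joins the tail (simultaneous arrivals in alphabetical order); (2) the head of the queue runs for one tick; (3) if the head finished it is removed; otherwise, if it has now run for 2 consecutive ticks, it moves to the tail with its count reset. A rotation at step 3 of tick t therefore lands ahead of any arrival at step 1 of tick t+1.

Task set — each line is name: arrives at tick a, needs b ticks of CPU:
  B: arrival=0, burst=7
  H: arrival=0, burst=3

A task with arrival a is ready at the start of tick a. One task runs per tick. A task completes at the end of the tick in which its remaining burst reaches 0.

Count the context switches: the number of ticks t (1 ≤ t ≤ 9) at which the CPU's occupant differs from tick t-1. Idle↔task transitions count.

context switches = 4

t=0: queue=[B,H] q_used=0 → run B
t=1: queue=[B,H] q_used=1 → run B
t=2: queue=[H,B] q_used=0 → run H
t=3: queue=[H,B] q_used=1 → run H
t=4: queue=[B,H] q_used=0 → run B
t=5: queue=[B,H] q_used=1 → run B
t=6: queue=[H,B] q_used=0 → run H
t=7: queue=[B] q_used=0 → run B
t=8: queue=[B] q_used=1 → run B
t=9: queue=[B] q_used=0 → run B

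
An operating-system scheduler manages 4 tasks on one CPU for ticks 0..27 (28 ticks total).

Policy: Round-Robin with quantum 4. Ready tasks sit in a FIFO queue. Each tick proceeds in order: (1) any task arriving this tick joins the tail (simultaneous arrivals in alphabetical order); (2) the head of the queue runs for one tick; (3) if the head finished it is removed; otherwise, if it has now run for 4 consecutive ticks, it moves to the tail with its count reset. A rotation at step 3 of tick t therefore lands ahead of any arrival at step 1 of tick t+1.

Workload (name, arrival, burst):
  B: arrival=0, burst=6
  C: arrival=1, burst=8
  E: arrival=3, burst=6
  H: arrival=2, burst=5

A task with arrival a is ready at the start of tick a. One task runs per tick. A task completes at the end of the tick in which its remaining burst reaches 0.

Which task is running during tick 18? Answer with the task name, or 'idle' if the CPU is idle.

running at tick 18 = C

t=0: queue=[B] q_used=0 → run B
t=1: queue=[B,C] q_used=1 → run B
t=2: queue=[B,C,H] q_used=2 → run B
t=3: queue=[B,C,H,E] q_used=3 → run B
t=4: queue=[C,H,E,B] q_used=0 → run C
t=5: queue=[C,H,E,B] q_used=1 → run C
t=6: queue=[C,H,E,B] q_used=2 → run C
t=7: queue=[C,H,E,B] q_used=3 → run C
t=8: queue=[H,E,B,C] q_used=0 → run H
t=9: queue=[H,E,B,C] q_used=1 → run H
t=10: queue=[H,E,B,C] q_used=2 → run H
t=11: queue=[H,E,B,C] q_used=3 → run H
t=12: queue=[E,B,C,H] q_used=0 → run E
t=13: queue=[E,B,C,H] q_used=1 → run E
t=14: queue=[E,B,C,H] q_used=2 → run E
t=15: queue=[E,B,C,H] q_used=3 → run E
t=16: queue=[B,C,H,E] q_used=0 → run B
t=17: queue=[B,C,H,E] q_used=1 → run B
t=18: queue=[C,H,E] q_used=0 → run C
t=19: queue=[C,H,E] q_used=1 → run C
t=20: queue=[C,H,E] q_used=2 → run C
t=21: queue=[C,H,E] q_used=3 → run C
t=22: queue=[H,E] q_used=0 → run H
t=23: queue=[E] q_used=0 → run E
t=24: queue=[E] q_used=1 → run E
t=25: (idle)
t=26: (idle)
t=27: (idle)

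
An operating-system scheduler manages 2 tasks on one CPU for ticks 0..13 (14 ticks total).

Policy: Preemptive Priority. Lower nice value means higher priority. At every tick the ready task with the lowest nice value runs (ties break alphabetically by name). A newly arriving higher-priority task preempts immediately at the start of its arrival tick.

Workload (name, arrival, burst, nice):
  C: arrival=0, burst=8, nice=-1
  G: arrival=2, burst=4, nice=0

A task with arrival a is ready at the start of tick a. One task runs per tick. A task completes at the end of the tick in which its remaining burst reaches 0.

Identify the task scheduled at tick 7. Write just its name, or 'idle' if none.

running at tick 7 = C

t=0: ready={C} → run C
t=1: ready={C} → run C
t=2: ready={C,G} → run C
t=3: ready={C,G} → run C
t=4: ready={C,G} → run C
t=5: ready={C,G} → run C
t=6: ready={C,G} → run C
t=7: ready={C,G} → run C
t=8: ready={G} → run G
t=9: ready={G} → run G
t=10: ready={G} → run G
t=11: ready={G} → run G
t=12: (idle)
t=13: (idle)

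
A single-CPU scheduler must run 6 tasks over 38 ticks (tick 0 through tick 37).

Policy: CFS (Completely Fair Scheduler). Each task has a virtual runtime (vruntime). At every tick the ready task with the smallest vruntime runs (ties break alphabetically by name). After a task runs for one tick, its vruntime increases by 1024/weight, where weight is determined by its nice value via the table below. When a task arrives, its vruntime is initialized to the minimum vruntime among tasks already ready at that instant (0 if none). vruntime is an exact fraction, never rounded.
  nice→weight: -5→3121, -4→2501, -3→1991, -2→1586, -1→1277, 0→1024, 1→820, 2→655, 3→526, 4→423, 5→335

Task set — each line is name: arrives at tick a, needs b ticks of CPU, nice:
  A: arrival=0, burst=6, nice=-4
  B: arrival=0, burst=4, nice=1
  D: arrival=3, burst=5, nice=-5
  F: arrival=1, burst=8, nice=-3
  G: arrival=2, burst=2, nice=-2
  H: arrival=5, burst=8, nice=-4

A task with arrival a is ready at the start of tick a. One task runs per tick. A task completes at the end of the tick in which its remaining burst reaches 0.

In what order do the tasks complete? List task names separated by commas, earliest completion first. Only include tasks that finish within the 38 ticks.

completion order = G, D, A, H, F, B

t=0: vr[A=0 B=0] → run A
t=1: vr[A=1024/2501 B=0 F=0] → run B
t=2: vr[A=1024/2501 B=256/205 F=0 G=0] → run F
t=3: vr[A=1024/2501 B=256/205 D=0 F=1024/1991 G=0] → run D
t=4: vr[A=1024/2501 B=256/205 D=1024/3121 F=1024/1991 G=0] → run G
t=5: vr[A=1024/2501 B=256/205 D=1024/3121 F=1024/1991 G=512/793 H=1024/3121] → run D
t=6: vr[A=1024/2501 B=256/205 D=2048/3121 F=1024/1991 G=512/793 H=1024/3121] → run H
t=7: vr[A=1024/2501 B=256/205 D=2048/3121 F=1024/1991 G=512/793 H=5756928/7805621] → run A
t=8: vr[A=2048/2501 B=256/205 D=2048/3121 F=1024/1991 G=512/793 H=5756928/7805621] → run F
t=9: vr[A=2048/2501 B=256/205 D=2048/3121 F=2048/1991 G=512/793 H=5756928/7805621] → run G
t=10: vr[A=2048/2501 B=256/205 D=2048/3121 F=2048/1991 H=5756928/7805621] → run D
t=11: vr[A=2048/2501 B=256/205 D=3072/3121 F=2048/1991 H=5756928/7805621] → run H
t=12: vr[A=2048/2501 B=256/205 D=3072/3121 F=2048/1991 H=8952832/7805621] → run A
t=13: vr[A=3072/2501 B=256/205 D=3072/3121 F=2048/1991 H=8952832/7805621] → run D
t=14: vr[A=3072/2501 B=256/205 D=4096/3121 F=2048/1991 H=8952832/7805621] → run F
t=15: vr[A=3072/2501 B=256/205 D=4096/3121 F=3072/1991 H=8952832/7805621] → run H
t=16: vr[A=3072/2501 B=256/205 D=4096/3121 F=3072/1991 H=12148736/7805621] → run A
t=17: vr[A=4096/2501 B=256/205 D=4096/3121 F=3072/1991 H=12148736/7805621] → run B
t=18: vr[A=4096/2501 B=512/205 D=4096/3121 F=3072/1991 H=12148736/7805621] → run D
t=19: vr[A=4096/2501 B=512/205 F=3072/1991 H=12148736/7805621] → run F
t=20: vr[A=4096/2501 B=512/205 F=4096/1991 H=12148736/7805621] → run H
t=21: vr[A=4096/2501 B=512/205 F=4096/1991 H=15344640/7805621] → run A
t=22: vr[A=5120/2501 B=512/205 F=4096/1991 H=15344640/7805621] → run H
t=23: vr[A=5120/2501 B=512/205 F=4096/1991 H=18540544/7805621] → run A
t=24: vr[B=512/205 F=4096/1991 H=18540544/7805621] → run F
t=25: vr[B=512/205 F=5120/1991 H=18540544/7805621] → run H
t=26: vr[B=512/205 F=5120/1991 H=21736448/7805621] → run B
t=27: vr[B=768/205 F=5120/1991 H=21736448/7805621] → run F
t=28: vr[B=768/205 F=6144/1991 H=21736448/7805621] → run H
t=29: vr[B=768/205 F=6144/1991 H=24932352/7805621] → run F
t=30: vr[B=768/205 F=7168/1991 H=24932352/7805621] → run H
t=31: vr[B=768/205 F=7168/1991] → run F
t=32: vr[B=768/205] → run B
t=33: (idle)
t=34: (idle)
t=35: (idle)
t=36: (idle)
t=37: (idle)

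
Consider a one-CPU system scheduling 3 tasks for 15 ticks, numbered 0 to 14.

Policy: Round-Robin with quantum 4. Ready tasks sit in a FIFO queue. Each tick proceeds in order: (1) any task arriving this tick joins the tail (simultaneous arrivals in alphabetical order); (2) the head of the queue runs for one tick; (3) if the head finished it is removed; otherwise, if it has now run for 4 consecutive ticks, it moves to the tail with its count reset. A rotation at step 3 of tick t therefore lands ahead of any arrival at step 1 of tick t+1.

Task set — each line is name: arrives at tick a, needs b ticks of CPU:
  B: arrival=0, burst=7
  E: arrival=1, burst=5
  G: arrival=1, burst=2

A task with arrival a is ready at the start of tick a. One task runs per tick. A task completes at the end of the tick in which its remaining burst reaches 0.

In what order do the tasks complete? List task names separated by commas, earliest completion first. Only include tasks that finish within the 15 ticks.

t=0: queue=[B] q_used=0 → run B
t=1: queue=[B,E,G] q_used=1 → run B
t=2: queue=[B,E,G] q_used=2 → run B
t=3: queue=[B,E,G] q_used=3 → run B
t=4: queue=[E,G,B] q_used=0 → run E
t=5: queue=[E,G,B] q_used=1 → run E
t=6: queue=[E,G,B] q_used=2 → run E
t=7: queue=[E,G,B] q_used=3 → run E
t=8: queue=[G,B,E] q_used=0 → run G
t=9: queue=[G,B,E] q_used=1 → run G
t=10: queue=[B,E] q_used=0 → run B
t=11: queue=[B,E] q_used=1 → run B
t=12: queue=[B,E] q_used=2 → run B
t=13: queue=[E] q_used=0 → run E
t=14: (idle)

completion order = G, B, E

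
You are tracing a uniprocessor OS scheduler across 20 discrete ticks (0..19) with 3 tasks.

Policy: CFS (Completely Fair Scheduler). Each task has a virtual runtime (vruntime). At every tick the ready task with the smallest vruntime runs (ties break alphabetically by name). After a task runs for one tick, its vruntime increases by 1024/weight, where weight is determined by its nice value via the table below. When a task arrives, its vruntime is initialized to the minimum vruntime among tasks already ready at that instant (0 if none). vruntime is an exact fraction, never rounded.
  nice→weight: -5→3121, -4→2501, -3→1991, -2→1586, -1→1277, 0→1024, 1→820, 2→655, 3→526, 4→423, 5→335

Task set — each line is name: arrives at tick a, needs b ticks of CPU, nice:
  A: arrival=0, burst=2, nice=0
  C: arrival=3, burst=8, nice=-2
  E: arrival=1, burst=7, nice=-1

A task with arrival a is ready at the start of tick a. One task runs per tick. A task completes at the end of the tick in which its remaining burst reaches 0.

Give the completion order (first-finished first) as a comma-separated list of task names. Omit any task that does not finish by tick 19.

completion order = A, E, C

t=0: vr[A=0] → run A
t=1: vr[A=1 E=1] → run A
t=2: vr[E=1] → run E
t=3: vr[C=2301/1277 E=2301/1277] → run C
t=4: vr[C=2478517/1012661 E=2301/1277] → run E
t=5: vr[C=2478517/1012661 E=3325/1277] → run C
t=6: vr[C=3132341/1012661 E=3325/1277] → run E
t=7: vr[C=3132341/1012661 E=4349/1277] → run C
t=8: vr[C=3786165/1012661 E=4349/1277] → run E
t=9: vr[C=3786165/1012661 E=5373/1277] → run C
t=10: vr[C=4439989/1012661 E=5373/1277] → run E
t=11: vr[C=4439989/1012661 E=6397/1277] → run C
t=12: vr[C=5093813/1012661 E=6397/1277] → run E
t=13: vr[C=5093813/1012661 E=7421/1277] → run C
t=14: vr[C=5747637/1012661 E=7421/1277] → run C
t=15: vr[C=6401461/1012661 E=7421/1277] → run E
t=16: vr[C=6401461/1012661] → run C
t=17: (idle)
t=18: (idle)
t=19: (idle)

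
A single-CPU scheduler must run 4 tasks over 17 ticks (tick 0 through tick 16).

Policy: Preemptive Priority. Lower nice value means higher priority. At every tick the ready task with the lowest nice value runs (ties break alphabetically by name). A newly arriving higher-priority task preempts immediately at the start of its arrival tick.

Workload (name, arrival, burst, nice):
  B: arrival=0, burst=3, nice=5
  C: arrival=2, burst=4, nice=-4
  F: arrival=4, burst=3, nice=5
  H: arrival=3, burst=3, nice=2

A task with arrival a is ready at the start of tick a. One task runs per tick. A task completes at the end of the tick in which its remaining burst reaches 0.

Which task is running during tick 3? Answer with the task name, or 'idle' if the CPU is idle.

t=0: ready={B} → run B
t=1: ready={B} → run B
t=2: ready={B,C} → run C
t=3: ready={B,C,H} → run C
t=4: ready={B,C,F,H} → run C
t=5: ready={B,C,F,H} → run C
t=6: ready={B,F,H} → run H
t=7: ready={B,F,H} → run H
t=8: ready={B,F,H} → run H
t=9: ready={B,F} → run B
t=10: ready={F} → run F
t=11: ready={F} → run F
t=12: ready={F} → run F
t=13: (idle)
t=14: (idle)
t=15: (idle)
t=16: (idle)

running at tick 3 = C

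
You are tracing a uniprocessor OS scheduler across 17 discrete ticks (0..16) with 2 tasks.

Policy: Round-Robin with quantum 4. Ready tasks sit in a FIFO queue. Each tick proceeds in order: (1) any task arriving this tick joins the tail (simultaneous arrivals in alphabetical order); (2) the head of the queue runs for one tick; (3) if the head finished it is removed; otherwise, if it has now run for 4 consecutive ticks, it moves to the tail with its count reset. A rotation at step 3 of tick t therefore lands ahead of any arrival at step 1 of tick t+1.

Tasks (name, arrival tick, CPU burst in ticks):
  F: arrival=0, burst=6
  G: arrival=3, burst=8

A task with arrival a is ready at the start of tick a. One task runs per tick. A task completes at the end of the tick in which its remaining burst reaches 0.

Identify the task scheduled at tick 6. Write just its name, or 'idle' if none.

t=0: queue=[F] q_used=0 → run F
t=1: queue=[F] q_used=1 → run F
t=2: queue=[F] q_used=2 → run F
t=3: queue=[F,G] q_used=3 → run F
t=4: queue=[G,F] q_used=0 → run G
t=5: queue=[G,F] q_used=1 → run G
t=6: queue=[G,F] q_used=2 → run G
t=7: queue=[G,F] q_used=3 → run G
t=8: queue=[F,G] q_used=0 → run F
t=9: queue=[F,G] q_used=1 → run F
t=10: queue=[G] q_used=0 → run G
t=11: queue=[G] q_used=1 → run G
t=12: queue=[G] q_used=2 → run G
t=13: queue=[G] q_used=3 → run G
t=14: (idle)
t=15: (idle)
t=16: (idle)

running at tick 6 = G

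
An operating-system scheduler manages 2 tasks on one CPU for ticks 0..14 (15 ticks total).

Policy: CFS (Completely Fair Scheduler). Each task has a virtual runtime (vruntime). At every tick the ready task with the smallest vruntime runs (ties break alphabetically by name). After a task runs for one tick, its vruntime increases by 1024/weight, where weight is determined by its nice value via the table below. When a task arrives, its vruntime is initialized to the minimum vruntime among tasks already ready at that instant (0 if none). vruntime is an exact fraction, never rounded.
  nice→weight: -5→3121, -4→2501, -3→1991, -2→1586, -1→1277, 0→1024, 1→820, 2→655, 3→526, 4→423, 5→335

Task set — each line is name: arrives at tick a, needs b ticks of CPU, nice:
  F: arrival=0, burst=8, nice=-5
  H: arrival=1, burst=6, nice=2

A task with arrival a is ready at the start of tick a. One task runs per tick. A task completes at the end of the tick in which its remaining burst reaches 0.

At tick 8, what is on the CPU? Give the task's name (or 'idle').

running at tick 8 = F

t=0: vr[F=0] → run F
t=1: vr[F=1024/3121 H=1024/3121] → run F
t=2: vr[F=2048/3121 H=1024/3121] → run H
t=3: vr[F=2048/3121 H=3866624/2044255] → run F
t=4: vr[F=3072/3121 H=3866624/2044255] → run F
t=5: vr[F=4096/3121 H=3866624/2044255] → run F
t=6: vr[F=5120/3121 H=3866624/2044255] → run F
t=7: vr[F=6144/3121 H=3866624/2044255] → run H
t=8: vr[F=6144/3121 H=7062528/2044255] → run F
t=9: vr[F=7168/3121 H=7062528/2044255] → run F
t=10: vr[H=7062528/2044255] → run H
t=11: vr[H=10258432/2044255] → run H
t=12: vr[H=13454336/2044255] → run H
t=13: vr[H=3330048/408851] → run H
t=14: (idle)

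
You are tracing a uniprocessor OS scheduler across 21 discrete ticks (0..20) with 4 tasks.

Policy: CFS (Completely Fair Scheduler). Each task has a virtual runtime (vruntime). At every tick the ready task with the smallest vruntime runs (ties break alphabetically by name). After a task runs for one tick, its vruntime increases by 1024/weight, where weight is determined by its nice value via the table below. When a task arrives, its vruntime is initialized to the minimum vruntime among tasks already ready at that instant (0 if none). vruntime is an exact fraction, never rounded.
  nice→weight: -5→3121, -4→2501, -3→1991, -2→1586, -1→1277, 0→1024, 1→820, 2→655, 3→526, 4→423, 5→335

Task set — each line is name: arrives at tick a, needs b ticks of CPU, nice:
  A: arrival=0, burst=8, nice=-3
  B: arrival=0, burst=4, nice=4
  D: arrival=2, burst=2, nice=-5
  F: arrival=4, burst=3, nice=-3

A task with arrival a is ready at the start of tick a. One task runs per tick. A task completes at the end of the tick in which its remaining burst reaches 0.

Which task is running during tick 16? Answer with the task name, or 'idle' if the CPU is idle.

t=0: vr[A=0 B=0] → run A
t=1: vr[A=1024/1991 B=0] → run B
t=2: vr[A=1024/1991 B=1024/423 D=1024/1991] → run A
t=3: vr[A=2048/1991 B=1024/423 D=1024/1991] → run D
t=4: vr[A=2048/1991 B=1024/423 D=5234688/6213911 F=5234688/6213911] → run D
t=5: vr[A=2048/1991 B=1024/423 F=5234688/6213911] → run F
t=6: vr[A=2048/1991 B=1024/423 F=8430592/6213911] → run A
t=7: vr[A=3072/1991 B=1024/423 F=8430592/6213911] → run F
t=8: vr[A=3072/1991 B=1024/423 F=11626496/6213911] → run A
t=9: vr[A=4096/1991 B=1024/423 F=11626496/6213911] → run F
t=10: vr[A=4096/1991 B=1024/423] → run A
t=11: vr[A=5120/1991 B=1024/423] → run B
t=12: vr[A=5120/1991 B=2048/423] → run A
t=13: vr[A=6144/1991 B=2048/423] → run A
t=14: vr[A=7168/1991 B=2048/423] → run A
t=15: vr[B=2048/423] → run B
t=16: vr[B=1024/141] → run B
t=17: (idle)
t=18: (idle)
t=19: (idle)
t=20: (idle)

running at tick 16 = B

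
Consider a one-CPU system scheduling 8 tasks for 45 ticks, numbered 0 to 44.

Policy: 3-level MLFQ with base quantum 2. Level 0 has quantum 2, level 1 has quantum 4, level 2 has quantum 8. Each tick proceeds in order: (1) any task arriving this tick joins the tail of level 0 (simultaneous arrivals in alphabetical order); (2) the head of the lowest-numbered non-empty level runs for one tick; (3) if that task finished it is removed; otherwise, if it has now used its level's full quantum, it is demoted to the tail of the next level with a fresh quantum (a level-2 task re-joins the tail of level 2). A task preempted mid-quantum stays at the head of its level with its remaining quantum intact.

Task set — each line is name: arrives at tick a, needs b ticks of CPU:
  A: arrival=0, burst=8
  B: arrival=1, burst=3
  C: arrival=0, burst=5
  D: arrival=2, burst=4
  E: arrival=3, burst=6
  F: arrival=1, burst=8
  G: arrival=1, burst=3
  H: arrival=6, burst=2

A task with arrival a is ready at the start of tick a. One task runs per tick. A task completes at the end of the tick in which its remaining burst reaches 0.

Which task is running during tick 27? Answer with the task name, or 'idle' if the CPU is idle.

t=0: L0/L1/L2 = AC/-/- → run A
t=1: L0/L1/L2 = ACBFG/-/- → run A
t=2: L0/L1/L2 = CBFGD/A/- → run C
t=3: L0/L1/L2 = CBFGDE/A/- → run C
t=4: L0/L1/L2 = BFGDE/AC/- → run B
t=5: L0/L1/L2 = BFGDE/AC/- → run B
t=6: L0/L1/L2 = FGDEH/ACB/- → run F
t=7: L0/L1/L2 = FGDEH/ACB/- → run F
t=8: L0/L1/L2 = GDEH/ACBF/- → run G
t=9: L0/L1/L2 = GDEH/ACBF/- → run G
t=10: L0/L1/L2 = DEH/ACBFG/- → run D
t=11: L0/L1/L2 = DEH/ACBFG/- → run D
t=12: L0/L1/L2 = EH/ACBFGD/- → run E
t=13: L0/L1/L2 = EH/ACBFGD/- → run E
t=14: L0/L1/L2 = H/ACBFGDE/- → run H
t=15: L0/L1/L2 = H/ACBFGDE/- → run H
t=16: L0/L1/L2 = -/ACBFGDE/- → run A
t=17: L0/L1/L2 = -/ACBFGDE/- → run A
t=18: L0/L1/L2 = -/ACBFGDE/- → run A
t=19: L0/L1/L2 = -/ACBFGDE/- → run A
t=20: L0/L1/L2 = -/CBFGDE/A → run C
t=21: L0/L1/L2 = -/CBFGDE/A → run C
t=22: L0/L1/L2 = -/CBFGDE/A → run C
t=23: L0/L1/L2 = -/BFGDE/A → run B
t=24: L0/L1/L2 = -/FGDE/A → run F
t=25: L0/L1/L2 = -/FGDE/A → run F
t=26: L0/L1/L2 = -/FGDE/A → run F
t=27: L0/L1/L2 = -/FGDE/A → run F
t=28: L0/L1/L2 = -/GDE/AF → run G
t=29: L0/L1/L2 = -/DE/AF → run D
t=30: L0/L1/L2 = -/DE/AF → run D
t=31: L0/L1/L2 = -/E/AF → run E
t=32: L0/L1/L2 = -/E/AF → run E
t=33: L0/L1/L2 = -/E/AF → run E
t=34: L0/L1/L2 = -/E/AF → run E
t=35: L0/L1/L2 = -/-/AF → run A
t=36: L0/L1/L2 = -/-/AF → run A
t=37: L0/L1/L2 = -/-/F → run F
t=38: L0/L1/L2 = -/-/F → run F
t=39: (idle)
t=40: (idle)
t=41: (idle)
t=42: (idle)
t=43: (idle)
t=44: (idle)

running at tick 27 = F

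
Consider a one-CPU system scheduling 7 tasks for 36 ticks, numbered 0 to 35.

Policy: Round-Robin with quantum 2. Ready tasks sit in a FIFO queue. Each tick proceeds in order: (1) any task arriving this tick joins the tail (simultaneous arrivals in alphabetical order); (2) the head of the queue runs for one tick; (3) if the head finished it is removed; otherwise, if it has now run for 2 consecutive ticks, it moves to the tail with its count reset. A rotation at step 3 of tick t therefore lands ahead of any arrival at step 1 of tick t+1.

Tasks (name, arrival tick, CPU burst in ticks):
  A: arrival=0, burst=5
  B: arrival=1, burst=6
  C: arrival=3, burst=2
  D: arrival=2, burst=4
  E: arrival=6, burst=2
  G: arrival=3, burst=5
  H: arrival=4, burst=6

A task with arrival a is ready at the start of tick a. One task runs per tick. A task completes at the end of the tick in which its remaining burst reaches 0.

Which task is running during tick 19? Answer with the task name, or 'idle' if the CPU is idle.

t=0: queue=[A] q_used=0 → run A
t=1: queue=[A,B] q_used=1 → run A
t=2: queue=[B,A,D] q_used=0 → run B
t=3: queue=[B,A,D,C,G] q_used=1 → run B
t=4: queue=[A,D,C,G,B,H] q_used=0 → run A
t=5: queue=[A,D,C,G,B,H] q_used=1 → run A
t=6: queue=[D,C,G,B,H,A,E] q_used=0 → run D
t=7: queue=[D,C,G,B,H,A,E] q_used=1 → run D
t=8: queue=[C,G,B,H,A,E,D] q_used=0 → run C
t=9: queue=[C,G,B,H,A,E,D] q_used=1 → run C
t=10: queue=[G,B,H,A,E,D] q_used=0 → run G
t=11: queue=[G,B,H,A,E,D] q_used=1 → run G
t=12: queue=[B,H,A,E,D,G] q_used=0 → run B
t=13: queue=[B,H,A,E,D,G] q_used=1 → run B
t=14: queue=[H,A,E,D,G,B] q_used=0 → run H
t=15: queue=[H,A,E,D,G,B] q_used=1 → run H
t=16: queue=[A,E,D,G,B,H] q_used=0 → run A
t=17: queue=[E,D,G,B,H] q_used=0 → run E
t=18: queue=[E,D,G,B,H] q_used=1 → run E
t=19: queue=[D,G,B,H] q_used=0 → run D
t=20: queue=[D,G,B,H] q_used=1 → run D
t=21: queue=[G,B,H] q_used=0 → run G
t=22: queue=[G,B,H] q_used=1 → run G
t=23: queue=[B,H,G] q_used=0 → run B
t=24: queue=[B,H,G] q_used=1 → run B
t=25: queue=[H,G] q_used=0 → run H
t=26: queue=[H,G] q_used=1 → run H
t=27: queue=[G,H] q_used=0 → run G
t=28: queue=[H] q_used=0 → run H
t=29: queue=[H] q_used=1 → run H
t=30: (idle)
t=31: (idle)
t=32: (idle)
t=33: (idle)
t=34: (idle)
t=35: (idle)

running at tick 19 = D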